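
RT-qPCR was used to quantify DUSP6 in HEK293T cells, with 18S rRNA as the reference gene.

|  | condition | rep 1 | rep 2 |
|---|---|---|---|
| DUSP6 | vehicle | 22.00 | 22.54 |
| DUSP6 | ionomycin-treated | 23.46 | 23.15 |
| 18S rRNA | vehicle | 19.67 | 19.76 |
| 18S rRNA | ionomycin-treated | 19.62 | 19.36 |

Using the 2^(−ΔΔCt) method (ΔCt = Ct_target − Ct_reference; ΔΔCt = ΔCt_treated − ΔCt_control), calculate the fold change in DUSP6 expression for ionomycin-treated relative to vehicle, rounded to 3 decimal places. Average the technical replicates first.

Mean Ct: DUSP6 vehicle 22.270; DUSP6 ionomycin-treated 23.305; 18S rRNA vehicle 19.715; 18S rRNA ionomycin-treated 19.490
ΔCt(vehicle) = 22.270 − 19.715 = 2.555
ΔCt(ionomycin-treated) = 23.305 − 19.490 = 3.815
ΔΔCt = 3.815 − 2.555 = 1.260
Fold change = 2^(−1.260) = 0.4175

0.418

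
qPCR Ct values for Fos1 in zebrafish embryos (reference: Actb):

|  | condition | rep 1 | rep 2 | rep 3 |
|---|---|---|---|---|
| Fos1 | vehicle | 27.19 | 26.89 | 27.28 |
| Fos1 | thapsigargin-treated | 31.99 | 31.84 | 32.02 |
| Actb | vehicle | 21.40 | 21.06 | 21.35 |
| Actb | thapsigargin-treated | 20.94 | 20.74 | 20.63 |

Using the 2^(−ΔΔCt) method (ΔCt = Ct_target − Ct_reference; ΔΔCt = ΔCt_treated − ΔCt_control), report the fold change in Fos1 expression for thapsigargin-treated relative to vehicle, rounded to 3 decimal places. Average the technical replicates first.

0.025

Mean Ct: Fos1 vehicle 27.120; Fos1 thapsigargin-treated 31.950; Actb vehicle 21.270; Actb thapsigargin-treated 20.770
ΔCt(vehicle) = 27.120 − 21.270 = 5.850
ΔCt(thapsigargin-treated) = 31.950 − 20.770 = 11.180
ΔΔCt = 11.180 − 5.850 = 5.330
Fold change = 2^(−5.330) = 0.0249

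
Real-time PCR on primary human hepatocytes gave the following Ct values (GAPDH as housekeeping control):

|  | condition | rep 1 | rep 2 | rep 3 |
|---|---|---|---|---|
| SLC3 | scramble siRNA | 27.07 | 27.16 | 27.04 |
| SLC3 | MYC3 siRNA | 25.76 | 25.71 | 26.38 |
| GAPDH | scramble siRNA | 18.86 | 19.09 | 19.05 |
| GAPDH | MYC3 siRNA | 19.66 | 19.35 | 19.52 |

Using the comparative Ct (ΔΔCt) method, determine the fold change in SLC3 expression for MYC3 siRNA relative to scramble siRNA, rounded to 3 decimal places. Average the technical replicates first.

Mean Ct: SLC3 scramble siRNA 27.090; SLC3 MYC3 siRNA 25.950; GAPDH scramble siRNA 19.000; GAPDH MYC3 siRNA 19.510
ΔCt(scramble siRNA) = 27.090 − 19.000 = 8.090
ΔCt(MYC3 siRNA) = 25.950 − 19.510 = 6.440
ΔΔCt = 6.440 − 8.090 = -1.650
Fold change = 2^(−(-1.650)) = 2^1.650 = 3.1383

3.138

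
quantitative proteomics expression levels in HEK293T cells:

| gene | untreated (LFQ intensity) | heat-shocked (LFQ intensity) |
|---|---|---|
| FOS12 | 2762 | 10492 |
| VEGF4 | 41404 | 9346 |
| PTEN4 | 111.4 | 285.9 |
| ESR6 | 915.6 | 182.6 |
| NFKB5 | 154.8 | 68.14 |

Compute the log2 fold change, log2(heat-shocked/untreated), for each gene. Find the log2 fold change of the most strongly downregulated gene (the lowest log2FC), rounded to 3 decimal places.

-2.326

log2(10492/2762) = 1.926  (FOS12)
log2(9346/41404) = -2.147  (VEGF4)
log2(285.9/111.4) = 1.360  (PTEN4)
log2(182.6/915.6) = -2.326  (ESR6)
log2(68.14/154.8) = -1.184  (NFKB5)
ESR6 is most strongly downregulated.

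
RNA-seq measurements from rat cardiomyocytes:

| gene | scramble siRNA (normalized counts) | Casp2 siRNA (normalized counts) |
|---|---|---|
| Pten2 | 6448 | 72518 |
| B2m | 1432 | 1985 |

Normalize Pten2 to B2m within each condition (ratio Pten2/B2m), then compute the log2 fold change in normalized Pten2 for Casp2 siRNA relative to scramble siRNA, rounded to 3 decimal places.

3.020

Pten2/B2m (scramble siRNA) = 6448 / 1432 = 4.5028
Pten2/B2m (Casp2 siRNA) = 72518 / 1985 = 36.533
Fold change = 36.533 / 4.5028 = 8.1134
log2(8.1134) = 3.0203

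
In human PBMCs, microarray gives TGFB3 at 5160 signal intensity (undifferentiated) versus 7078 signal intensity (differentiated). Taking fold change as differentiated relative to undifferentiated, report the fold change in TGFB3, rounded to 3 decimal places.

1.372

Fold change = 7078 / 5160 = 1.3717
TGFB3 is upregulated.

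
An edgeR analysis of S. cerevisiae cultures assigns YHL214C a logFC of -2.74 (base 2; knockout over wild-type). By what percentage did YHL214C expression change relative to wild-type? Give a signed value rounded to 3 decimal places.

-85.032%

Fold change = 2^(-2.74) = 0.1497
Percent change = (FC − 1) × 100% = (0.1497 − 1) × 100 = -85.032%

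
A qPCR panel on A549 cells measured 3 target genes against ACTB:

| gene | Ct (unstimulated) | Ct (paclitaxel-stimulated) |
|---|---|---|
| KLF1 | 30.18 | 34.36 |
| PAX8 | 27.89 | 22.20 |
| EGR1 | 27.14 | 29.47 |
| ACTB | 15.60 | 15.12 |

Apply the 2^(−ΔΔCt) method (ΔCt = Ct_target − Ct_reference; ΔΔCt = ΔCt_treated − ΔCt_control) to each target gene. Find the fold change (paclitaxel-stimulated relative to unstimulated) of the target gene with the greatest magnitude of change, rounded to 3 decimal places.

KLF1: ΔΔCt = (34.36−15.12) − (30.18−15.60) = 19.24 − 14.58 = 4.66; fold change = 2^-4.66 = 0.040
PAX8: ΔΔCt = (22.20−15.12) − (27.89−15.60) = 7.08 − 12.29 = -5.21; fold change = 2^5.21 = 37.014
EGR1: ΔΔCt = (29.47−15.12) − (27.14−15.60) = 14.35 − 11.54 = 2.81; fold change = 2^-2.81 = 0.143
PAX8 has the largest |ΔΔCt| = 5.21.

37.014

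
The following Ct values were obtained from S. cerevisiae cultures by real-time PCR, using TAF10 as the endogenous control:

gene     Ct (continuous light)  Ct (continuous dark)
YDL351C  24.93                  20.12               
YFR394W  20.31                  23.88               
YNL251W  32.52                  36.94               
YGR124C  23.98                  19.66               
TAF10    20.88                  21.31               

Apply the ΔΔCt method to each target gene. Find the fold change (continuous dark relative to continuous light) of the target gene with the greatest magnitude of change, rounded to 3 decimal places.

37.792

YDL351C: ΔΔCt = (20.12−21.31) − (24.93−20.88) = -1.19 − 4.05 = -5.24; fold change = 2^5.24 = 37.792
YFR394W: ΔΔCt = (23.88−21.31) − (20.31−20.88) = 2.57 − (-0.57) = 3.14; fold change = 2^-3.14 = 0.113
YNL251W: ΔΔCt = (36.94−21.31) − (32.52−20.88) = 15.63 − 11.64 = 3.99; fold change = 2^-3.99 = 0.063
YGR124C: ΔΔCt = (19.66−21.31) − (23.98−20.88) = -1.65 − 3.10 = -4.75; fold change = 2^4.75 = 26.909
YDL351C has the largest |ΔΔCt| = 5.24.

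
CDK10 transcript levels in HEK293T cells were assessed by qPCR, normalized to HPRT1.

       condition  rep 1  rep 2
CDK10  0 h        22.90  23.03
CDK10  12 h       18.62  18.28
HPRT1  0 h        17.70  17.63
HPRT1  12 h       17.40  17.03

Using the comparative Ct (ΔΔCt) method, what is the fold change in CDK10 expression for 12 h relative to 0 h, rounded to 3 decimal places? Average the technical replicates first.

Mean Ct: CDK10 0 h 22.965; CDK10 12 h 18.450; HPRT1 0 h 17.665; HPRT1 12 h 17.215
ΔCt(0 h) = 22.965 − 17.665 = 5.300
ΔCt(12 h) = 18.450 − 17.215 = 1.235
ΔΔCt = 1.235 − 5.300 = -4.065
Fold change = 2^(−(-4.065)) = 2^4.065 = 16.7374

16.737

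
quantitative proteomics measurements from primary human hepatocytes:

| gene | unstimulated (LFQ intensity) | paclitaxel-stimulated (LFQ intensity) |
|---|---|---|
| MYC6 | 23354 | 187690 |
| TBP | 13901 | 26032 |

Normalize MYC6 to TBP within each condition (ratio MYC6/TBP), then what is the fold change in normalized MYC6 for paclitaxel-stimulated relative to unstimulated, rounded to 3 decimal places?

4.292

MYC6/TBP (unstimulated) = 23354 / 13901 = 1.68
MYC6/TBP (paclitaxel-stimulated) = 187690 / 26032 = 7.21
Fold change = 7.21 / 1.68 = 4.2916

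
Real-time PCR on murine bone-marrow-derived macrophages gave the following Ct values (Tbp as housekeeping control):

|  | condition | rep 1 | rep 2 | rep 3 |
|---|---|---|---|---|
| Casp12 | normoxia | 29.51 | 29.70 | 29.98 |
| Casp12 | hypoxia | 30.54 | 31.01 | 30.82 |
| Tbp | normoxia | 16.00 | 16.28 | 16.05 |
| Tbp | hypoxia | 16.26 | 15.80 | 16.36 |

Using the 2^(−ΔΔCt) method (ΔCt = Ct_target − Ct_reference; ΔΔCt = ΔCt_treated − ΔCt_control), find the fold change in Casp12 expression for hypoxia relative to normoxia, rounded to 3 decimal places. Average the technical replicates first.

0.490

Mean Ct: Casp12 normoxia 29.730; Casp12 hypoxia 30.790; Tbp normoxia 16.110; Tbp hypoxia 16.140
ΔCt(normoxia) = 29.730 − 16.110 = 13.620
ΔCt(hypoxia) = 30.790 − 16.140 = 14.650
ΔΔCt = 14.650 − 13.620 = 1.030
Fold change = 2^(−1.030) = 0.4897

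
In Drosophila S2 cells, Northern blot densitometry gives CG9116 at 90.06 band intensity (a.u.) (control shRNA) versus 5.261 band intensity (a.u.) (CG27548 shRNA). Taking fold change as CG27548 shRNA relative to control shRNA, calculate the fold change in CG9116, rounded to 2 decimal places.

Fold change = 5.261 / 90.06 = 0.058
CG9116 is downregulated.

0.06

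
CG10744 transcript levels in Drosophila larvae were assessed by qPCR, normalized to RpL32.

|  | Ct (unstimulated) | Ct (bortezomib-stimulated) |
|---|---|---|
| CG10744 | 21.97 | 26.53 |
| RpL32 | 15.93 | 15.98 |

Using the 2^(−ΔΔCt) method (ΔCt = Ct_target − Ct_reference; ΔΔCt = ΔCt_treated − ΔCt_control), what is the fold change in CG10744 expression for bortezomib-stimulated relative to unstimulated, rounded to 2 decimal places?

0.04

ΔCt(unstimulated) = 21.970 − 15.930 = 6.040
ΔCt(bortezomib-stimulated) = 26.530 − 15.980 = 10.550
ΔΔCt = 10.550 − 6.040 = 4.510
Fold change = 2^(−4.510) = 0.044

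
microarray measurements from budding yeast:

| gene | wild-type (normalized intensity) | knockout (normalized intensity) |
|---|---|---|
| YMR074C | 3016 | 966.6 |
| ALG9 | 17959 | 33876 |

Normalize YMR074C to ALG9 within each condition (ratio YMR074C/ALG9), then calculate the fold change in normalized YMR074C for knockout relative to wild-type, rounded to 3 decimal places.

YMR074C/ALG9 (wild-type) = 3016 / 17959 = 0.16794
YMR074C/ALG9 (knockout) = 966.6 / 33876 = 0.028533
Fold change = 0.028533 / 0.16794 = 0.1699

0.170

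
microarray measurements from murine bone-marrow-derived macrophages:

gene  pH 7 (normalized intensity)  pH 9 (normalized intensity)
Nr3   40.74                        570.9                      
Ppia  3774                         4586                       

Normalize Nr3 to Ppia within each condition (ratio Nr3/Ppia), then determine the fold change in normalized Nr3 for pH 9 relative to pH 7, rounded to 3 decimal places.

Nr3/Ppia (pH 7) = 40.74 / 3774 = 0.010795
Nr3/Ppia (pH 9) = 570.9 / 4586 = 0.12449
Fold change = 0.12449 / 0.010795 = 11.5321

11.532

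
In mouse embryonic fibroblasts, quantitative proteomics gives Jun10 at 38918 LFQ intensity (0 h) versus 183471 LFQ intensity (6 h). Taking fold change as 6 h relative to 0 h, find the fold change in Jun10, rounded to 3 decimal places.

Fold change = 183471 / 38918 = 4.7143
Jun10 is upregulated.

4.714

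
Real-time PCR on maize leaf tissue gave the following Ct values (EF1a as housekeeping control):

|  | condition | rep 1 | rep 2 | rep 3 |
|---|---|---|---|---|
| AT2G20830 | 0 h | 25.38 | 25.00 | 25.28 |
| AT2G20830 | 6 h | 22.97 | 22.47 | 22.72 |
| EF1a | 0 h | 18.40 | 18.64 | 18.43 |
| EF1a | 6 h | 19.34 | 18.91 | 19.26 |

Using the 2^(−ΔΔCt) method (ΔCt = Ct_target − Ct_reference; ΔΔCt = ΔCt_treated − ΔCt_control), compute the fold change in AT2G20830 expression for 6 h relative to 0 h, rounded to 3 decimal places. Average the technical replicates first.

9.063

Mean Ct: AT2G20830 0 h 25.220; AT2G20830 6 h 22.720; EF1a 0 h 18.490; EF1a 6 h 19.170
ΔCt(0 h) = 25.220 − 18.490 = 6.730
ΔCt(6 h) = 22.720 − 19.170 = 3.550
ΔΔCt = 3.550 − 6.730 = -3.180
Fold change = 2^(−(-3.180)) = 2^3.180 = 9.0631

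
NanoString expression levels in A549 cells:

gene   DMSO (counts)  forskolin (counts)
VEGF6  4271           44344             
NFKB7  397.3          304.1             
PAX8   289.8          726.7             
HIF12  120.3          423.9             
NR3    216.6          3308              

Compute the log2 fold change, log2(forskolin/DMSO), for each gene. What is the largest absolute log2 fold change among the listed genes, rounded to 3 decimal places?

3.933

log2(44344/4271) = 3.376  (VEGF6)
log2(304.1/397.3) = -0.386  (NFKB7)
log2(726.7/289.8) = 1.326  (PAX8)
log2(423.9/120.3) = 1.817  (HIF12)
log2(3308/216.6) = 3.933  (NR3)
The largest magnitude belongs to NR3.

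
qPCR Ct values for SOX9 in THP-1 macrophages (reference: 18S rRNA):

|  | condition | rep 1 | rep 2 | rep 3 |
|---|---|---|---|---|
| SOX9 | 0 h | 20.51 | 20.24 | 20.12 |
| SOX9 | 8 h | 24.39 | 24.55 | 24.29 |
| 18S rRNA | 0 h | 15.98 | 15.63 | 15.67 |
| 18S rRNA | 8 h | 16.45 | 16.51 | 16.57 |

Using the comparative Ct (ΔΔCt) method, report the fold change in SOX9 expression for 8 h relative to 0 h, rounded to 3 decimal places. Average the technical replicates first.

Mean Ct: SOX9 0 h 20.290; SOX9 8 h 24.410; 18S rRNA 0 h 15.760; 18S rRNA 8 h 16.510
ΔCt(0 h) = 20.290 − 15.760 = 4.530
ΔCt(8 h) = 24.410 − 16.510 = 7.900
ΔΔCt = 7.900 − 4.530 = 3.370
Fold change = 2^(−3.370) = 0.0967

0.097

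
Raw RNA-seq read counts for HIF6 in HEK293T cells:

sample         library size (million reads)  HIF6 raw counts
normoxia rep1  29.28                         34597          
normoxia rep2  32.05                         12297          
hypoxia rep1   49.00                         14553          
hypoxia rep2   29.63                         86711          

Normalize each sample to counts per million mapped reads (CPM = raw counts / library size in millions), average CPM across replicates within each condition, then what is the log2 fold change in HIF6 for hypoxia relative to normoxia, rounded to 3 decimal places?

1.042

CPM(normoxia rep1) = 34597 / 29.28 = 1181.5915
CPM(normoxia rep2) = 12297 / 32.05 = 383.6817
CPM(hypoxia rep1) = 14553 / 49.00 = 297.0000
CPM(hypoxia rep2) = 86711 / 29.63 = 2926.4597
mean CPM(normoxia) = 782.6366; mean CPM(hypoxia) = 1611.7298
Fold change = 1611.7298 / 782.6366 = 2.05936
log2(2.05936) = 1.0422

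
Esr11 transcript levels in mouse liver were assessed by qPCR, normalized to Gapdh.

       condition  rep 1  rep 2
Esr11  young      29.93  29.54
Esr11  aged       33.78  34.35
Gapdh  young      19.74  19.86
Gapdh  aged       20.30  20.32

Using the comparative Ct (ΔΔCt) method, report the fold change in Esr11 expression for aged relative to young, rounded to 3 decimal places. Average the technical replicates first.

Mean Ct: Esr11 young 29.735; Esr11 aged 34.065; Gapdh young 19.800; Gapdh aged 20.310
ΔCt(young) = 29.735 − 19.800 = 9.935
ΔCt(aged) = 34.065 − 20.310 = 13.755
ΔΔCt = 13.755 − 9.935 = 3.820
Fold change = 2^(−3.820) = 0.0708

0.071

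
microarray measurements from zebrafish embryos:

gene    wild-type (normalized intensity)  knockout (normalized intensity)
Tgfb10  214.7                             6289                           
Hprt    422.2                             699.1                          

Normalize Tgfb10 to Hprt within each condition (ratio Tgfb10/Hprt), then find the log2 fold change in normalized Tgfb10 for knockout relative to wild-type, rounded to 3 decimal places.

4.145

Tgfb10/Hprt (wild-type) = 214.7 / 422.2 = 0.50853
Tgfb10/Hprt (knockout) = 6289 / 699.1 = 8.9959
Fold change = 8.9959 / 0.50853 = 17.6900
log2(17.6900) = 4.1449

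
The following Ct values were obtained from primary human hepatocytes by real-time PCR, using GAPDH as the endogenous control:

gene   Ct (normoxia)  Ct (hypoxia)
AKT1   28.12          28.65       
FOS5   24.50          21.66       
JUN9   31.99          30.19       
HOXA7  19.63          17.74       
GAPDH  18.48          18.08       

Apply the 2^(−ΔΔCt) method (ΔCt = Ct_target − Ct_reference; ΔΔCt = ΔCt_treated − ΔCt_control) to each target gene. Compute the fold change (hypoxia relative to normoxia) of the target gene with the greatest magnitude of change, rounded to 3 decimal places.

5.426

AKT1: ΔΔCt = (28.65−18.08) − (28.12−18.48) = 10.57 − 9.64 = 0.93; fold change = 2^-0.93 = 0.525
FOS5: ΔΔCt = (21.66−18.08) − (24.50−18.48) = 3.58 − 6.02 = -2.44; fold change = 2^2.44 = 5.426
JUN9: ΔΔCt = (30.19−18.08) − (31.99−18.48) = 12.11 − 13.51 = -1.40; fold change = 2^1.40 = 2.639
HOXA7: ΔΔCt = (17.74−18.08) − (19.63−18.48) = -0.34 − 1.15 = -1.49; fold change = 2^1.49 = 2.809
FOS5 has the largest |ΔΔCt| = 2.44.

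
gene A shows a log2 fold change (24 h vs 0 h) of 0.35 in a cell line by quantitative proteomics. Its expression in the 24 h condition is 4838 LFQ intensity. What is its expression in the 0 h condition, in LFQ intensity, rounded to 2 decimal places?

Fold change = 2^(0.35) = 1.2746
0 h expression = 4838 / 1.2746 = 3795.82

3795.82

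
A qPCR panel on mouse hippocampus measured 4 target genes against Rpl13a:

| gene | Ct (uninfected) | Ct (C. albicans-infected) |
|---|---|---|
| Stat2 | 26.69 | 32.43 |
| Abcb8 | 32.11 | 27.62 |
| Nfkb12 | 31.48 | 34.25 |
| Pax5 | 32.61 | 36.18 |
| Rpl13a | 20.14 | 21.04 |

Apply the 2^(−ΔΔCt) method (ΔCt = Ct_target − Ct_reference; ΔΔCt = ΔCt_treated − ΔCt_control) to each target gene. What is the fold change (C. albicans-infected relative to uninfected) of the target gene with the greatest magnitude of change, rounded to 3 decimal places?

Stat2: ΔΔCt = (32.43−21.04) − (26.69−20.14) = 11.39 − 6.55 = 4.84; fold change = 2^-4.84 = 0.035
Abcb8: ΔΔCt = (27.62−21.04) − (32.11−20.14) = 6.58 − 11.97 = -5.39; fold change = 2^5.39 = 41.933
Nfkb12: ΔΔCt = (34.25−21.04) − (31.48−20.14) = 13.21 − 11.34 = 1.87; fold change = 2^-1.87 = 0.274
Pax5: ΔΔCt = (36.18−21.04) − (32.61−20.14) = 15.14 − 12.47 = 2.67; fold change = 2^-2.67 = 0.157
Abcb8 has the largest |ΔΔCt| = 5.39.

41.933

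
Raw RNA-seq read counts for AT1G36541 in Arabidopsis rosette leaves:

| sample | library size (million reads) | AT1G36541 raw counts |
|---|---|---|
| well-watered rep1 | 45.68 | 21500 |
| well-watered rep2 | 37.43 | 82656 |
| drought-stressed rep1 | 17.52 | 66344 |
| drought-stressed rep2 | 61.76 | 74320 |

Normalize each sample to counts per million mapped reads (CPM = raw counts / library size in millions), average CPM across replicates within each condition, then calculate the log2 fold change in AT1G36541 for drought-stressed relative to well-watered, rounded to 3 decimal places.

0.897

CPM(well-watered rep1) = 21500 / 45.68 = 470.6655
CPM(well-watered rep2) = 82656 / 37.43 = 2208.2821
CPM(drought-stressed rep1) = 66344 / 17.52 = 3786.7580
CPM(drought-stressed rep2) = 74320 / 61.76 = 1203.3679
mean CPM(well-watered) = 1339.4738; mean CPM(drought-stressed) = 2495.0629
Fold change = 2495.0629 / 1339.4738 = 1.86272
log2(1.86272) = 0.8974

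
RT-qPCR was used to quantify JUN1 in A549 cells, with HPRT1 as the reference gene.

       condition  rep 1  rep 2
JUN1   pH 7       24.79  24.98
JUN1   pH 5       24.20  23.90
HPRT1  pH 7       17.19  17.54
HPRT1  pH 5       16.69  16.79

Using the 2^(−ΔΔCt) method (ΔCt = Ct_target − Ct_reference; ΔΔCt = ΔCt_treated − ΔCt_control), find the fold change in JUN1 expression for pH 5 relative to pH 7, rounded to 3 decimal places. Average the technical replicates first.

1.157

Mean Ct: JUN1 pH 7 24.885; JUN1 pH 5 24.050; HPRT1 pH 7 17.365; HPRT1 pH 5 16.740
ΔCt(pH 7) = 24.885 − 17.365 = 7.520
ΔCt(pH 5) = 24.050 − 16.740 = 7.310
ΔΔCt = 7.310 − 7.520 = -0.210
Fold change = 2^(−(-0.210)) = 2^0.210 = 1.1567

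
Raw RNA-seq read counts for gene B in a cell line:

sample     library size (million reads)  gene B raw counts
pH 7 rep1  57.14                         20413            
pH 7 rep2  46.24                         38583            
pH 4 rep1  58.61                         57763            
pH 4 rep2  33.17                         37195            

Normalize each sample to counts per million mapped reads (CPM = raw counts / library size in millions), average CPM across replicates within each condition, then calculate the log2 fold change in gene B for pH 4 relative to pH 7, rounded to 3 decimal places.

0.822

CPM(pH 7 rep1) = 20413 / 57.14 = 357.2454
CPM(pH 7 rep2) = 38583 / 46.24 = 834.4074
CPM(pH 4 rep1) = 57763 / 58.61 = 985.5485
CPM(pH 4 rep2) = 37195 / 33.17 = 1121.3446
mean CPM(pH 7) = 595.8264; mean CPM(pH 4) = 1053.4466
Fold change = 1053.4466 / 595.8264 = 1.76804
log2(1.76804) = 0.8222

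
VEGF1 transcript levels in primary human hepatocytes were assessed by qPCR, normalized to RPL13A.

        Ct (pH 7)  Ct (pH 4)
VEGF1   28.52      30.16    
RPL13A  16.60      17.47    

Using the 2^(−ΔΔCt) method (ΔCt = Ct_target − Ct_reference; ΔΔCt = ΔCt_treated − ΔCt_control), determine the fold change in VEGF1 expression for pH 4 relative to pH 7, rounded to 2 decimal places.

0.59

ΔCt(pH 7) = 28.520 − 16.600 = 11.920
ΔCt(pH 4) = 30.160 − 17.470 = 12.690
ΔΔCt = 12.690 − 11.920 = 0.770
Fold change = 2^(−0.770) = 0.586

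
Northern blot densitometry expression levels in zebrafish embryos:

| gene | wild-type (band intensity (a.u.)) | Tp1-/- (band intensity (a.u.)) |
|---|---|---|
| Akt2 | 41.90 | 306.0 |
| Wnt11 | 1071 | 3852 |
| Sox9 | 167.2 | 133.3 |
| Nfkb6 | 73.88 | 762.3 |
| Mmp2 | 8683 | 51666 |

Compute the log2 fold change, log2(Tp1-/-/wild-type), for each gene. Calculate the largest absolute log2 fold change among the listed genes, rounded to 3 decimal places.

3.367

log2(306.0/41.90) = 2.869  (Akt2)
log2(3852/1071) = 1.847  (Wnt11)
log2(133.3/167.2) = -0.327  (Sox9)
log2(762.3/73.88) = 3.367  (Nfkb6)
log2(51666/8683) = 2.573  (Mmp2)
The largest magnitude belongs to Nfkb6.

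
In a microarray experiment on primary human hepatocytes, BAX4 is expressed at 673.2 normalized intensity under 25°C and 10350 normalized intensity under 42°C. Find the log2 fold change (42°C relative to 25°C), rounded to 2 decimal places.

Fold change = 10350 / 673.2 = 15.3743
log2(15.3743) = 3.942

3.94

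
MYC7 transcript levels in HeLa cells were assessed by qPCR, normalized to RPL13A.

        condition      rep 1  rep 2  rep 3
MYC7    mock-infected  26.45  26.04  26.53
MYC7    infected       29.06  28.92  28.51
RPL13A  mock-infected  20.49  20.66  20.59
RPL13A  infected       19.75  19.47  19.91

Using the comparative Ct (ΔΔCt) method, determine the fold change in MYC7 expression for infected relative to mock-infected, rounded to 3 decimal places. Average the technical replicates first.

0.097

Mean Ct: MYC7 mock-infected 26.340; MYC7 infected 28.830; RPL13A mock-infected 20.580; RPL13A infected 19.710
ΔCt(mock-infected) = 26.340 − 20.580 = 5.760
ΔCt(infected) = 28.830 − 19.710 = 9.120
ΔΔCt = 9.120 − 5.760 = 3.360
Fold change = 2^(−3.360) = 0.0974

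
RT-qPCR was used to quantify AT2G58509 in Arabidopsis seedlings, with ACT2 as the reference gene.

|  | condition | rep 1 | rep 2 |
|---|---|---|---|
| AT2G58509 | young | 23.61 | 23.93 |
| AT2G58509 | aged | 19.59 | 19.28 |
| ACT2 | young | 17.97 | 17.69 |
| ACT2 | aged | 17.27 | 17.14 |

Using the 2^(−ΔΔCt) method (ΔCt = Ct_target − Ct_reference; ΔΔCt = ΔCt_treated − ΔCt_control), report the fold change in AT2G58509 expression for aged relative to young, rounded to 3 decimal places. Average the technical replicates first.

Mean Ct: AT2G58509 young 23.770; AT2G58509 aged 19.435; ACT2 young 17.830; ACT2 aged 17.205
ΔCt(young) = 23.770 − 17.830 = 5.940
ΔCt(aged) = 19.435 − 17.205 = 2.230
ΔΔCt = 2.230 − 5.940 = -3.710
Fold change = 2^(−(-3.710)) = 2^3.710 = 13.0864

13.086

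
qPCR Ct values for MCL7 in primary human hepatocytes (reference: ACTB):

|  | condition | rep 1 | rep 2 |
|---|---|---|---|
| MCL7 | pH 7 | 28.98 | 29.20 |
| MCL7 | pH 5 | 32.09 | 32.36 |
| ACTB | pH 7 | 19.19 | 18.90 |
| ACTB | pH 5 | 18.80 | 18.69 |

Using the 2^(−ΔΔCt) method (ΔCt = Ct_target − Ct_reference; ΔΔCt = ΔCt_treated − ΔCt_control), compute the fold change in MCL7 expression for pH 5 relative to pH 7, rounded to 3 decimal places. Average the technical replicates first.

Mean Ct: MCL7 pH 7 29.090; MCL7 pH 5 32.225; ACTB pH 7 19.045; ACTB pH 5 18.745
ΔCt(pH 7) = 29.090 − 19.045 = 10.045
ΔCt(pH 5) = 32.225 − 18.745 = 13.480
ΔΔCt = 13.480 − 10.045 = 3.435
Fold change = 2^(−3.435) = 0.0925

0.092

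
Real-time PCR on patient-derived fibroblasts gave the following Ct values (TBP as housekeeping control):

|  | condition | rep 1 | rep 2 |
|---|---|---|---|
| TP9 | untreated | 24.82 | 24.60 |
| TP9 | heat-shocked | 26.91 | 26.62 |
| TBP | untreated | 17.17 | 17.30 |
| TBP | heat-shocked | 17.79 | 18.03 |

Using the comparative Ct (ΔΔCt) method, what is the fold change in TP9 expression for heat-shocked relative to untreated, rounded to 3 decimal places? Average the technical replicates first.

0.384

Mean Ct: TP9 untreated 24.710; TP9 heat-shocked 26.765; TBP untreated 17.235; TBP heat-shocked 17.910
ΔCt(untreated) = 24.710 − 17.235 = 7.475
ΔCt(heat-shocked) = 26.765 − 17.910 = 8.855
ΔΔCt = 8.855 − 7.475 = 1.380
Fold change = 2^(−1.380) = 0.3842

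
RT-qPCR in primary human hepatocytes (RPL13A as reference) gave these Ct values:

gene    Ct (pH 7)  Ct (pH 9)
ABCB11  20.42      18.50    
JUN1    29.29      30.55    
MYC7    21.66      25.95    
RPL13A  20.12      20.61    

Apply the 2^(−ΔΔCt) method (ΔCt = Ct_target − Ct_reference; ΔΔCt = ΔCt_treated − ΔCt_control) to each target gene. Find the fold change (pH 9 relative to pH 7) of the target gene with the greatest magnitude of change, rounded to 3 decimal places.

0.072

ABCB11: ΔΔCt = (18.50−20.61) − (20.42−20.12) = -2.11 − 0.30 = -2.41; fold change = 2^2.41 = 5.315
JUN1: ΔΔCt = (30.55−20.61) − (29.29−20.12) = 9.94 − 9.17 = 0.77; fold change = 2^-0.77 = 0.586
MYC7: ΔΔCt = (25.95−20.61) − (21.66−20.12) = 5.34 − 1.54 = 3.80; fold change = 2^-3.80 = 0.072
MYC7 has the largest |ΔΔCt| = 3.80.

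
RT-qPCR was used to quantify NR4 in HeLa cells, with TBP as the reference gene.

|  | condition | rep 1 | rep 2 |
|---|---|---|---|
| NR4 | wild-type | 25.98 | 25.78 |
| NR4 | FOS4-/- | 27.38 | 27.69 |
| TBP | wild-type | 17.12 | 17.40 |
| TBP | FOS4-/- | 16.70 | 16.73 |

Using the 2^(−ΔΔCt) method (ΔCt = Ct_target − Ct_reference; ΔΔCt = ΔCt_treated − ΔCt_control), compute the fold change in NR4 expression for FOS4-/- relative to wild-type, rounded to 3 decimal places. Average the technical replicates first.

0.218

Mean Ct: NR4 wild-type 25.880; NR4 FOS4-/- 27.535; TBP wild-type 17.260; TBP FOS4-/- 16.715
ΔCt(wild-type) = 25.880 − 17.260 = 8.620
ΔCt(FOS4-/-) = 27.535 − 16.715 = 10.820
ΔΔCt = 10.820 − 8.620 = 2.200
Fold change = 2^(−2.200) = 0.2176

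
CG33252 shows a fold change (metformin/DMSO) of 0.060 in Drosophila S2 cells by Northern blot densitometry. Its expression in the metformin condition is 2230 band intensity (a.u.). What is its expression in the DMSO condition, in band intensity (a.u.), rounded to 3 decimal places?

37166.667

DMSO expression = 2230 / 0.060 = 37166.667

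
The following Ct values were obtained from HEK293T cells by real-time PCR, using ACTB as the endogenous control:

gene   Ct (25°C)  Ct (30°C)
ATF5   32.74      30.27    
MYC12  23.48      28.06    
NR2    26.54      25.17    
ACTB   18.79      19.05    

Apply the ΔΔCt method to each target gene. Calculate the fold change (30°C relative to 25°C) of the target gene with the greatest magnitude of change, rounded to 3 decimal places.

ATF5: ΔΔCt = (30.27−19.05) − (32.74−18.79) = 11.22 − 13.95 = -2.73; fold change = 2^2.73 = 6.635
MYC12: ΔΔCt = (28.06−19.05) − (23.48−18.79) = 9.01 − 4.69 = 4.32; fold change = 2^-4.32 = 0.050
NR2: ΔΔCt = (25.17−19.05) − (26.54−18.79) = 6.12 − 7.75 = -1.63; fold change = 2^1.63 = 3.095
MYC12 has the largest |ΔΔCt| = 4.32.

0.050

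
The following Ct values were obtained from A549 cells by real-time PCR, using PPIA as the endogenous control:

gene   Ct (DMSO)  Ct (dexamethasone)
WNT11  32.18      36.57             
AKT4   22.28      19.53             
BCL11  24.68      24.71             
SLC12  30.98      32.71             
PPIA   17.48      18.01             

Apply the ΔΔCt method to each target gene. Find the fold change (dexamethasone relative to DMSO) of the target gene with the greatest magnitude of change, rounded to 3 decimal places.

0.069

WNT11: ΔΔCt = (36.57−18.01) − (32.18−17.48) = 18.56 − 14.70 = 3.86; fold change = 2^-3.86 = 0.069
AKT4: ΔΔCt = (19.53−18.01) − (22.28−17.48) = 1.52 − 4.80 = -3.28; fold change = 2^3.28 = 9.714
BCL11: ΔΔCt = (24.71−18.01) − (24.68−17.48) = 6.70 − 7.20 = -0.50; fold change = 2^0.50 = 1.414
SLC12: ΔΔCt = (32.71−18.01) − (30.98−17.48) = 14.70 − 13.50 = 1.20; fold change = 2^-1.20 = 0.435
WNT11 has the largest |ΔΔCt| = 3.86.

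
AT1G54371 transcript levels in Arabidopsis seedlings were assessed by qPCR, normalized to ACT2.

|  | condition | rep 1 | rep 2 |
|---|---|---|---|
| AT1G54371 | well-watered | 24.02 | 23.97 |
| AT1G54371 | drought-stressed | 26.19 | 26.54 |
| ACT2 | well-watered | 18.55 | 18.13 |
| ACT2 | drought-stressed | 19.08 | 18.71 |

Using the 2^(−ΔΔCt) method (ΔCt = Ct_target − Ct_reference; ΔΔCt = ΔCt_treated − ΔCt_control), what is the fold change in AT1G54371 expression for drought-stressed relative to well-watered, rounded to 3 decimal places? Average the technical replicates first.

Mean Ct: AT1G54371 well-watered 23.995; AT1G54371 drought-stressed 26.365; ACT2 well-watered 18.340; ACT2 drought-stressed 18.895
ΔCt(well-watered) = 23.995 − 18.340 = 5.655
ΔCt(drought-stressed) = 26.365 − 18.895 = 7.470
ΔΔCt = 7.470 − 5.655 = 1.815
Fold change = 2^(−1.815) = 0.2842

0.284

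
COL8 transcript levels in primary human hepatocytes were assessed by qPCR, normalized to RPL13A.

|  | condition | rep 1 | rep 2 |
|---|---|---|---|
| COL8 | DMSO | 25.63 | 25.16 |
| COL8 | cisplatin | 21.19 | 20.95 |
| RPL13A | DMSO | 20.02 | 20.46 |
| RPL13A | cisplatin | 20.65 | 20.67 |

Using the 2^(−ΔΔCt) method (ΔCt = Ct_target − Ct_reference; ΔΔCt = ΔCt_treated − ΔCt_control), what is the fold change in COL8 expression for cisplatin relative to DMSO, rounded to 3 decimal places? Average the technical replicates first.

Mean Ct: COL8 DMSO 25.395; COL8 cisplatin 21.070; RPL13A DMSO 20.240; RPL13A cisplatin 20.660
ΔCt(DMSO) = 25.395 − 20.240 = 5.155
ΔCt(cisplatin) = 21.070 − 20.660 = 0.410
ΔΔCt = 0.410 − 5.155 = -4.745
Fold change = 2^(−(-4.745)) = 2^4.745 = 26.8156

26.816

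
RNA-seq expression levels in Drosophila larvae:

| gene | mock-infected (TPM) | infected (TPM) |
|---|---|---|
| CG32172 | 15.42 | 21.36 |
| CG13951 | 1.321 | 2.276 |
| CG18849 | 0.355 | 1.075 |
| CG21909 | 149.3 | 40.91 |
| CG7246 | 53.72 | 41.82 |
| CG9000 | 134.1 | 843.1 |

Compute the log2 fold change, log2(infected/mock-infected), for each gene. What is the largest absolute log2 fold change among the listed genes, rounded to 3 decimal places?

log2(21.36/15.42) = 0.470  (CG32172)
log2(2.276/1.321) = 0.785  (CG13951)
log2(1.075/0.355) = 1.598  (CG18849)
log2(40.91/149.3) = -1.868  (CG21909)
log2(41.82/53.72) = -0.361  (CG7246)
log2(843.1/134.1) = 2.652  (CG9000)
The largest magnitude belongs to CG9000.

2.652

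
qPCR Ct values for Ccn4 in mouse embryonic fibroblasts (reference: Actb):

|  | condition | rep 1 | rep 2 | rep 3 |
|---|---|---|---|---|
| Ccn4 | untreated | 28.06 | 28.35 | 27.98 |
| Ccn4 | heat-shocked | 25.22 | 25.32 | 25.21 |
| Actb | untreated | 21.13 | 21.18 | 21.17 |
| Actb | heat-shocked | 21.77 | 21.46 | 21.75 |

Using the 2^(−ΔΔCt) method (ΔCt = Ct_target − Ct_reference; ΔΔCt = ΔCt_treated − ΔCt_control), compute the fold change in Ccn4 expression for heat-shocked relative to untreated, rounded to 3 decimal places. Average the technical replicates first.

Mean Ct: Ccn4 untreated 28.130; Ccn4 heat-shocked 25.250; Actb untreated 21.160; Actb heat-shocked 21.660
ΔCt(untreated) = 28.130 − 21.160 = 6.970
ΔCt(heat-shocked) = 25.250 − 21.660 = 3.590
ΔΔCt = 3.590 − 6.970 = -3.380
Fold change = 2^(−(-3.380)) = 2^3.380 = 10.4107

10.411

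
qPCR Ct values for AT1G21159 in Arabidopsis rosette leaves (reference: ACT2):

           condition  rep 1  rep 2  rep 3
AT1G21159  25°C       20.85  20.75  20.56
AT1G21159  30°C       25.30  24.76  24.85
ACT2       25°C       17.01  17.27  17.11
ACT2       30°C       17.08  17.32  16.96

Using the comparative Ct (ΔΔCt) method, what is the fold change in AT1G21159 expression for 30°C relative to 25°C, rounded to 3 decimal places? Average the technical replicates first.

Mean Ct: AT1G21159 25°C 20.720; AT1G21159 30°C 24.970; ACT2 25°C 17.130; ACT2 30°C 17.120
ΔCt(25°C) = 20.720 − 17.130 = 3.590
ΔCt(30°C) = 24.970 − 17.120 = 7.850
ΔΔCt = 7.850 − 3.590 = 4.260
Fold change = 2^(−4.260) = 0.0522

0.052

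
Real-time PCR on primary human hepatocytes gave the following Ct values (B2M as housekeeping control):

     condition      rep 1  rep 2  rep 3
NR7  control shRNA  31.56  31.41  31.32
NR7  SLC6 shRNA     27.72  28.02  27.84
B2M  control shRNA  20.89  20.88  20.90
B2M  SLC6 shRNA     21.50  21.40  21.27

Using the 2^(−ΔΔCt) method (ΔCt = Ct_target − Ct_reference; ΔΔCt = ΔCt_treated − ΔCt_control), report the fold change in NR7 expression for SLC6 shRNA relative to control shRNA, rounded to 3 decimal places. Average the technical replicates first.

16.795

Mean Ct: NR7 control shRNA 31.430; NR7 SLC6 shRNA 27.860; B2M control shRNA 20.890; B2M SLC6 shRNA 21.390
ΔCt(control shRNA) = 31.430 − 20.890 = 10.540
ΔCt(SLC6 shRNA) = 27.860 − 21.390 = 6.470
ΔΔCt = 6.470 − 10.540 = -4.070
Fold change = 2^(−(-4.070)) = 2^4.070 = 16.7955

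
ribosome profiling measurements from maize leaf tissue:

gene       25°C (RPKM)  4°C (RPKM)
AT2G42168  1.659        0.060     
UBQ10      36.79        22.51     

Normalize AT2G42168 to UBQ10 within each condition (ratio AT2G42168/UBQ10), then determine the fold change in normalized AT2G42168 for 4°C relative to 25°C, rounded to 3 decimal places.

AT2G42168/UBQ10 (25°C) = 1.659 / 36.79 = 0.045094
AT2G42168/UBQ10 (4°C) = 0.060 / 22.51 = 0.0026655
Fold change = 0.0026655 / 0.045094 = 0.0591

0.059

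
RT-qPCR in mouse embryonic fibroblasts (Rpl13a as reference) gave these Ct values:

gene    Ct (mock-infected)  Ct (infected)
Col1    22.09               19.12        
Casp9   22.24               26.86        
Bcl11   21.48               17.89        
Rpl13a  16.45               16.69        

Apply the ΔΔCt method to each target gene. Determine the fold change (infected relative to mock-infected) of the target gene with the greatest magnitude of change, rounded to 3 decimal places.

0.048

Col1: ΔΔCt = (19.12−16.69) − (22.09−16.45) = 2.43 − 5.64 = -3.21; fold change = 2^3.21 = 9.254
Casp9: ΔΔCt = (26.86−16.69) − (22.24−16.45) = 10.17 − 5.79 = 4.38; fold change = 2^-4.38 = 0.048
Bcl11: ΔΔCt = (17.89−16.69) − (21.48−16.45) = 1.20 − 5.03 = -3.83; fold change = 2^3.83 = 14.221
Casp9 has the largest |ΔΔCt| = 4.38.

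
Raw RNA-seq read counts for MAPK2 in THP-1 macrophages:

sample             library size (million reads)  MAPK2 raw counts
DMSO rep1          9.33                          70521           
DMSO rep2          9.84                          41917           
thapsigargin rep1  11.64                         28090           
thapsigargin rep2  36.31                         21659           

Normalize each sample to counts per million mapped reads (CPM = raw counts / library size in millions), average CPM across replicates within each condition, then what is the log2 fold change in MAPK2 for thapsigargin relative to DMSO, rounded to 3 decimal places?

-1.973

CPM(DMSO rep1) = 70521 / 9.33 = 7558.5209
CPM(DMSO rep2) = 41917 / 9.84 = 4259.8577
CPM(thapsigargin rep1) = 28090 / 11.64 = 2413.2302
CPM(thapsigargin rep2) = 21659 / 36.31 = 596.5023
mean CPM(DMSO) = 5909.1893; mean CPM(thapsigargin) = 1504.8663
Fold change = 1504.8663 / 5909.1893 = 0.25467
log2(0.25467) = -1.9733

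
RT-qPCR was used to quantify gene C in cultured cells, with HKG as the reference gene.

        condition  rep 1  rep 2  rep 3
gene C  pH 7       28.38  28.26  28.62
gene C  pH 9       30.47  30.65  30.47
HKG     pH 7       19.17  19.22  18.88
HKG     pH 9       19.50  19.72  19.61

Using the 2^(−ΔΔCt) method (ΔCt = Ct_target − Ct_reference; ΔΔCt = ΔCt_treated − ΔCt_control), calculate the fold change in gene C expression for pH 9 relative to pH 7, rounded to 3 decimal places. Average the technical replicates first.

0.332

Mean Ct: gene C pH 7 28.420; gene C pH 9 30.530; HKG pH 7 19.090; HKG pH 9 19.610
ΔCt(pH 7) = 28.420 − 19.090 = 9.330
ΔCt(pH 9) = 30.530 − 19.610 = 10.920
ΔΔCt = 10.920 − 9.330 = 1.590
Fold change = 2^(−1.590) = 0.3322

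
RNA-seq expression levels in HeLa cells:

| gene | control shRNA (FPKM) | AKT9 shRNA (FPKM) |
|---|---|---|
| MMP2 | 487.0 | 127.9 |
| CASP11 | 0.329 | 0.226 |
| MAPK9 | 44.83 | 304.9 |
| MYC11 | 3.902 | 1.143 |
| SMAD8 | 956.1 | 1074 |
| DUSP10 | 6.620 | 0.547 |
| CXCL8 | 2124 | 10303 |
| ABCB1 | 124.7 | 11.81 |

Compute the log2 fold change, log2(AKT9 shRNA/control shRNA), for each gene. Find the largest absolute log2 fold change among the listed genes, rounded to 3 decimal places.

3.597

log2(127.9/487.0) = -1.929  (MMP2)
log2(0.226/0.329) = -0.542  (CASP11)
log2(304.9/44.83) = 2.766  (MAPK9)
log2(1.143/3.902) = -1.771  (MYC11)
log2(1074/956.1) = 0.168  (SMAD8)
log2(0.547/6.620) = -3.597  (DUSP10)
log2(10303/2124) = 2.278  (CXCL8)
log2(11.81/124.7) = -3.400  (ABCB1)
The largest magnitude belongs to DUSP10.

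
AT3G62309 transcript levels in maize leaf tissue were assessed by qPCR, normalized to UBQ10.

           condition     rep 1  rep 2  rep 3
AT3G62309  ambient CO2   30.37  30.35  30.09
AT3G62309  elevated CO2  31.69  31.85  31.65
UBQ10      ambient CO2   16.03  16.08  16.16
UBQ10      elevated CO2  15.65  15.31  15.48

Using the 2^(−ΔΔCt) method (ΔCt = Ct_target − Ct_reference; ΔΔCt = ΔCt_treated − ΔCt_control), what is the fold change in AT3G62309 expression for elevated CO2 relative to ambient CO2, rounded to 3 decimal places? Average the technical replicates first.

0.238

Mean Ct: AT3G62309 ambient CO2 30.270; AT3G62309 elevated CO2 31.730; UBQ10 ambient CO2 16.090; UBQ10 elevated CO2 15.480
ΔCt(ambient CO2) = 30.270 − 16.090 = 14.180
ΔCt(elevated CO2) = 31.730 − 15.480 = 16.250
ΔΔCt = 16.250 − 14.180 = 2.070
Fold change = 2^(−2.070) = 0.2382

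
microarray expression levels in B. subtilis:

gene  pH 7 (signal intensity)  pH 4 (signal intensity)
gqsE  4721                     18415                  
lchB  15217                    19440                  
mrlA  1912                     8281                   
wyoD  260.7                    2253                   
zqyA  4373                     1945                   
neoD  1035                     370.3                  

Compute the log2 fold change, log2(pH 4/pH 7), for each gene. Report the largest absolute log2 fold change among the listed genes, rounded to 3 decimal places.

log2(18415/4721) = 1.964  (gqsE)
log2(19440/15217) = 0.353  (lchB)
log2(8281/1912) = 2.115  (mrlA)
log2(2253/260.7) = 3.111  (wyoD)
log2(1945/4373) = -1.169  (zqyA)
log2(370.3/1035) = -1.483  (neoD)
The largest magnitude belongs to wyoD.

3.111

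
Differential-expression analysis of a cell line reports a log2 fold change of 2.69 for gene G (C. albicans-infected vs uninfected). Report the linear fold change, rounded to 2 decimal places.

Fold change = 2^(2.69) = 6.453

6.45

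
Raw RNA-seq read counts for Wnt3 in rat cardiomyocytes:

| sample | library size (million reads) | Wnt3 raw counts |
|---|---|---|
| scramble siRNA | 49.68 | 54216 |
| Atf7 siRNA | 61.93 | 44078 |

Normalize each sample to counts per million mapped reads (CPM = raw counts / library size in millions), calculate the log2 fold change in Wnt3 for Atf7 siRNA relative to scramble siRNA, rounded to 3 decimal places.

-0.617

CPM(scramble siRNA) = 54216 / 49.68 = 1091.3043
CPM(Atf7 siRNA) = 44078 / 61.93 = 711.7391
Fold change = 711.7391 / 1091.3043 = 0.65219
log2(0.65219) = -0.6166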